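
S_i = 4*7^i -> [4, 28, 196, 1372, 9604]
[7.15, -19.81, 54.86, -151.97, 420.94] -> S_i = 7.15*(-2.77)^i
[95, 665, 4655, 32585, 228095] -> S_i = 95*7^i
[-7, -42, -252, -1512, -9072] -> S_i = -7*6^i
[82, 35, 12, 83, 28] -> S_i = Random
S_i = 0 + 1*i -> [0, 1, 2, 3, 4]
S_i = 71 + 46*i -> [71, 117, 163, 209, 255]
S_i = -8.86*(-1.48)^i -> [-8.86, 13.11, -19.41, 28.72, -42.51]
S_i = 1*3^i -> [1, 3, 9, 27, 81]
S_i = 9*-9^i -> [9, -81, 729, -6561, 59049]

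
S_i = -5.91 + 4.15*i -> [-5.91, -1.76, 2.39, 6.54, 10.69]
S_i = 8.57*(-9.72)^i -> [8.57, -83.3, 809.68, -7870.09, 76497.26]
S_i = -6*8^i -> [-6, -48, -384, -3072, -24576]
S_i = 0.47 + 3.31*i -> [0.47, 3.78, 7.09, 10.4, 13.71]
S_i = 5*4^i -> [5, 20, 80, 320, 1280]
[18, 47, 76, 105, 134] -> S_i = 18 + 29*i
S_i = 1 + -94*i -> [1, -93, -187, -281, -375]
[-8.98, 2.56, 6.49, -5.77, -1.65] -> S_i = Random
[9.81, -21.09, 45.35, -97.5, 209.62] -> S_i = 9.81*(-2.15)^i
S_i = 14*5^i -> [14, 70, 350, 1750, 8750]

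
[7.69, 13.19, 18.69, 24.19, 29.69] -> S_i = 7.69 + 5.50*i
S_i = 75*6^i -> [75, 450, 2700, 16200, 97200]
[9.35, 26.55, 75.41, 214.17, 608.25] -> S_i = 9.35*2.84^i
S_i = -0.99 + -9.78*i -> [-0.99, -10.77, -20.55, -30.33, -40.11]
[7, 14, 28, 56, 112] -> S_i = 7*2^i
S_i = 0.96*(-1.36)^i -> [0.96, -1.31, 1.78, -2.41, 3.28]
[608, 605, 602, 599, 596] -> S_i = 608 + -3*i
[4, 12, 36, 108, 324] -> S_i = 4*3^i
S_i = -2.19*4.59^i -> [-2.19, -10.05, -46.14, -211.78, -972.06]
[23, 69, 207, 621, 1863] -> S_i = 23*3^i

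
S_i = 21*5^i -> [21, 105, 525, 2625, 13125]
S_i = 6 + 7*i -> [6, 13, 20, 27, 34]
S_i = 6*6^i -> [6, 36, 216, 1296, 7776]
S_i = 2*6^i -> [2, 12, 72, 432, 2592]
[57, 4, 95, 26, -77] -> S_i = Random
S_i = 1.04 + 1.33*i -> [1.04, 2.37, 3.7, 5.03, 6.36]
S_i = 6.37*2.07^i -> [6.37, 13.19, 27.29, 56.5, 116.96]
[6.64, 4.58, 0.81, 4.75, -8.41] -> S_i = Random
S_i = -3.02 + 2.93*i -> [-3.02, -0.09, 2.84, 5.77, 8.7]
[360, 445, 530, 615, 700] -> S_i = 360 + 85*i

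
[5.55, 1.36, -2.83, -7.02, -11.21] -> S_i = 5.55 + -4.19*i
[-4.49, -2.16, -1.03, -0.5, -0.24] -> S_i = -4.49*0.48^i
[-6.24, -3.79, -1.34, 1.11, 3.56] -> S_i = -6.24 + 2.45*i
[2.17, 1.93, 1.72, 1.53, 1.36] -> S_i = 2.17*0.89^i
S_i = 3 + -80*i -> [3, -77, -157, -237, -317]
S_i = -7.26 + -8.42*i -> [-7.26, -15.68, -24.1, -32.52, -40.94]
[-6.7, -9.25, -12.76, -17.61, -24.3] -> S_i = -6.70*1.38^i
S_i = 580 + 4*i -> [580, 584, 588, 592, 596]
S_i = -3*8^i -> [-3, -24, -192, -1536, -12288]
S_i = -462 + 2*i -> [-462, -460, -458, -456, -454]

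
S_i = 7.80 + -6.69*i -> [7.8, 1.11, -5.58, -12.27, -18.96]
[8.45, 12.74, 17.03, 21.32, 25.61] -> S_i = 8.45 + 4.29*i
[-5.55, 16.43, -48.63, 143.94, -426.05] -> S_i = -5.55*(-2.96)^i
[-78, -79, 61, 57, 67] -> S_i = Random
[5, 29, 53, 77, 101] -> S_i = 5 + 24*i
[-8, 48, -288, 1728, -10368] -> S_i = -8*-6^i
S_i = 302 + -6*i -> [302, 296, 290, 284, 278]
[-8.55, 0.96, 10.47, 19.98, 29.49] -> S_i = -8.55 + 9.51*i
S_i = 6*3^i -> [6, 18, 54, 162, 486]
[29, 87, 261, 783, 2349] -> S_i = 29*3^i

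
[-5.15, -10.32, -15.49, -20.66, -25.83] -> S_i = -5.15 + -5.17*i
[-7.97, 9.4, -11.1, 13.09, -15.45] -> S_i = -7.97*(-1.18)^i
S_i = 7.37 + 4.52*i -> [7.37, 11.89, 16.41, 20.93, 25.45]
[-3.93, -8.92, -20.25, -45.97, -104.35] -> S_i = -3.93*2.27^i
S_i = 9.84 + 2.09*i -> [9.84, 11.93, 14.02, 16.11, 18.2]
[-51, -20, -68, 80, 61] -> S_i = Random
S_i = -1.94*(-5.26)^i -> [-1.94, 10.2, -53.68, 282.33, -1485.06]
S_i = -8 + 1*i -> [-8, -7, -6, -5, -4]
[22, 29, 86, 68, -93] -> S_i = Random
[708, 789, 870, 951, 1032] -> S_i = 708 + 81*i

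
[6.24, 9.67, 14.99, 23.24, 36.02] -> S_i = 6.24*1.55^i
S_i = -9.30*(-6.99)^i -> [-9.3, 65.01, -454.4, 3176.25, -22201.98]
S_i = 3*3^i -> [3, 9, 27, 81, 243]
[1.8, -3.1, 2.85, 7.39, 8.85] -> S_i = Random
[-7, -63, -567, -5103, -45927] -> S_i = -7*9^i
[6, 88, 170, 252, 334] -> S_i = 6 + 82*i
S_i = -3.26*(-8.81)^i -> [-3.26, 28.72, -253.03, 2229.18, -19639.08]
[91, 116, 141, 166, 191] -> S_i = 91 + 25*i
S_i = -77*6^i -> [-77, -462, -2772, -16632, -99792]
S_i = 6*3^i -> [6, 18, 54, 162, 486]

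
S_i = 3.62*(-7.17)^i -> [3.62, -25.96, 186.1, -1334.34, 9567.21]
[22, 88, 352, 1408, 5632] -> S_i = 22*4^i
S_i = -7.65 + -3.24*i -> [-7.65, -10.89, -14.13, -17.37, -20.61]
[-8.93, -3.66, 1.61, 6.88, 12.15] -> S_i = -8.93 + 5.27*i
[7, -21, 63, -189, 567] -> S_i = 7*-3^i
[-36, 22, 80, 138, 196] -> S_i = -36 + 58*i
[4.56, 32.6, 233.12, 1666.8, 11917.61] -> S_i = 4.56*7.15^i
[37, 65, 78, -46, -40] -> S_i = Random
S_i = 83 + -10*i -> [83, 73, 63, 53, 43]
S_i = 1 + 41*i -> [1, 42, 83, 124, 165]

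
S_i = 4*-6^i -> [4, -24, 144, -864, 5184]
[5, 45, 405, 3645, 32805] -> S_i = 5*9^i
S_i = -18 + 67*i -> [-18, 49, 116, 183, 250]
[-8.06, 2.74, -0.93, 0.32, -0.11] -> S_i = -8.06*(-0.34)^i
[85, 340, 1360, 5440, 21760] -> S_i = 85*4^i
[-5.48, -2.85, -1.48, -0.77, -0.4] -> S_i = -5.48*0.52^i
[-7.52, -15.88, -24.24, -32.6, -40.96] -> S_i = -7.52 + -8.36*i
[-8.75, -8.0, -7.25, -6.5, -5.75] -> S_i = -8.75 + 0.75*i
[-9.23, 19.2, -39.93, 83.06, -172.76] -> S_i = -9.23*(-2.08)^i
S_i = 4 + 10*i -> [4, 14, 24, 34, 44]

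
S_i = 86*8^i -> [86, 688, 5504, 44032, 352256]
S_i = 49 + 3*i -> [49, 52, 55, 58, 61]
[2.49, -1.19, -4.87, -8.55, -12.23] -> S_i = 2.49 + -3.68*i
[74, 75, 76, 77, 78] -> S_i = 74 + 1*i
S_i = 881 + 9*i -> [881, 890, 899, 908, 917]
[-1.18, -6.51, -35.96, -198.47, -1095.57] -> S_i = -1.18*5.52^i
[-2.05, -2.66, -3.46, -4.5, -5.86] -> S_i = -2.05*1.30^i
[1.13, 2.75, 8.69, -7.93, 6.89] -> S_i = Random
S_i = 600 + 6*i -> [600, 606, 612, 618, 624]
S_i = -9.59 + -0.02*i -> [-9.59, -9.61, -9.63, -9.65, -9.67]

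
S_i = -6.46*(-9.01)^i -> [-6.46, 58.2, -524.42, 4725.06, -42572.75]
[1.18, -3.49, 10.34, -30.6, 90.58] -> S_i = 1.18*(-2.96)^i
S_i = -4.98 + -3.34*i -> [-4.98, -8.32, -11.66, -15.0, -18.34]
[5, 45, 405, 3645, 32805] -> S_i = 5*9^i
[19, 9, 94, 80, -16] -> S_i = Random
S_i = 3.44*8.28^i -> [3.44, 28.48, 235.84, 1952.76, 16168.87]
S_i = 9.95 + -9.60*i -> [9.95, 0.35, -9.25, -18.85, -28.45]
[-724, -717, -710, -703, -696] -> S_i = -724 + 7*i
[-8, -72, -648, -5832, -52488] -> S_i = -8*9^i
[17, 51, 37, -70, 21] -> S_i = Random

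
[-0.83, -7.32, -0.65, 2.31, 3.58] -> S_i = Random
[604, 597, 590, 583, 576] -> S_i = 604 + -7*i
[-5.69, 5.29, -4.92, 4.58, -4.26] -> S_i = -5.69*(-0.93)^i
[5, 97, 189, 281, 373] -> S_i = 5 + 92*i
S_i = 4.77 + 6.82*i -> [4.77, 11.59, 18.41, 25.23, 32.05]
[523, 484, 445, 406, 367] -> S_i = 523 + -39*i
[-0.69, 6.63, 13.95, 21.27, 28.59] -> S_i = -0.69 + 7.32*i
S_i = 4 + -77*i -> [4, -73, -150, -227, -304]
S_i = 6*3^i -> [6, 18, 54, 162, 486]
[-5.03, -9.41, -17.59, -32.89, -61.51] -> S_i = -5.03*1.87^i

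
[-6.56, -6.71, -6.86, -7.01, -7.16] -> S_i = -6.56 + -0.15*i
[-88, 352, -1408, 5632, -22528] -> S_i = -88*-4^i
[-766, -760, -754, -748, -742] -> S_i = -766 + 6*i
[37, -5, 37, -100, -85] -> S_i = Random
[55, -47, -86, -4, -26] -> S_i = Random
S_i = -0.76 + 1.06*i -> [-0.76, 0.3, 1.36, 2.42, 3.48]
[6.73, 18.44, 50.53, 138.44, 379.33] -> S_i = 6.73*2.74^i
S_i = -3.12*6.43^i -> [-3.12, -20.06, -129.0, -829.44, -5333.33]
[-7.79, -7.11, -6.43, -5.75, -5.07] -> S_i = -7.79 + 0.68*i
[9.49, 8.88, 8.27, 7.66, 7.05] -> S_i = 9.49 + -0.61*i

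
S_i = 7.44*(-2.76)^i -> [7.44, -20.53, 56.67, -156.42, 431.73]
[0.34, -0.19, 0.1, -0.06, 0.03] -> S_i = 0.34*(-0.55)^i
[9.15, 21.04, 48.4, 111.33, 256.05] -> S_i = 9.15*2.30^i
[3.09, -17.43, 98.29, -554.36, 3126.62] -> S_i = 3.09*(-5.64)^i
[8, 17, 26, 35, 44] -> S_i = 8 + 9*i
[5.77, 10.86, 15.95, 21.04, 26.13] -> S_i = 5.77 + 5.09*i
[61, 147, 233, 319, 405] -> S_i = 61 + 86*i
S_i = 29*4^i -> [29, 116, 464, 1856, 7424]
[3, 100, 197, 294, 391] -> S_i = 3 + 97*i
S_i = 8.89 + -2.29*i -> [8.89, 6.6, 4.31, 2.02, -0.27]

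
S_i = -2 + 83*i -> [-2, 81, 164, 247, 330]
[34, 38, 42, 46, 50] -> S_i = 34 + 4*i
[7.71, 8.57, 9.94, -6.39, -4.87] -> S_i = Random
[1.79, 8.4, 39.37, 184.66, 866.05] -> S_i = 1.79*4.69^i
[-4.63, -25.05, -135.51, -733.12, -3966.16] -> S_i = -4.63*5.41^i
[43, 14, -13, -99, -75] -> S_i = Random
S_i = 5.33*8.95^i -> [5.33, 47.7, 426.95, 3821.17, 34199.47]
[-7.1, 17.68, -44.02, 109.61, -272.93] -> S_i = -7.10*(-2.49)^i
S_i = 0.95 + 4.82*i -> [0.95, 5.77, 10.59, 15.41, 20.23]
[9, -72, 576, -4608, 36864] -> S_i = 9*-8^i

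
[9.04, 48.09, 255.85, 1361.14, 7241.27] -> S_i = 9.04*5.32^i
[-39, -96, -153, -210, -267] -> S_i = -39 + -57*i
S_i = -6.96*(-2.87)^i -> [-6.96, 19.98, -57.33, 164.53, -472.21]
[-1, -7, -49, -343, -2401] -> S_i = -1*7^i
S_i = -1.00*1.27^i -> [-1.0, -1.27, -1.61, -2.05, -2.6]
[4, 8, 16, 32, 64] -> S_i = 4*2^i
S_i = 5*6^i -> [5, 30, 180, 1080, 6480]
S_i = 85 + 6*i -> [85, 91, 97, 103, 109]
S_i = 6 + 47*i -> [6, 53, 100, 147, 194]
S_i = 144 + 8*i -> [144, 152, 160, 168, 176]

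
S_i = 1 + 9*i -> [1, 10, 19, 28, 37]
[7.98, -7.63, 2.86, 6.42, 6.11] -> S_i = Random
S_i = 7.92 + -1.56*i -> [7.92, 6.36, 4.8, 3.24, 1.68]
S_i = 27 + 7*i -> [27, 34, 41, 48, 55]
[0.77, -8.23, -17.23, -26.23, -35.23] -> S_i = 0.77 + -9.00*i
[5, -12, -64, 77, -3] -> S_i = Random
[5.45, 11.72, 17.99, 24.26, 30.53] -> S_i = 5.45 + 6.27*i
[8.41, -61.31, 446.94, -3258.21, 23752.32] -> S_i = 8.41*(-7.29)^i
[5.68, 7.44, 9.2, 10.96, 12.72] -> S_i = 5.68 + 1.76*i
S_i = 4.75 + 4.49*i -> [4.75, 9.24, 13.73, 18.22, 22.71]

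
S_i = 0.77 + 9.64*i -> [0.77, 10.41, 20.05, 29.69, 39.33]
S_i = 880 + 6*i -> [880, 886, 892, 898, 904]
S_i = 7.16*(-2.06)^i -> [7.16, -14.75, 30.38, -62.59, 128.94]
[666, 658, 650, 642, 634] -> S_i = 666 + -8*i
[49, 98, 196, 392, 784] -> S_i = 49*2^i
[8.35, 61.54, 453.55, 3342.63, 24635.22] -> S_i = 8.35*7.37^i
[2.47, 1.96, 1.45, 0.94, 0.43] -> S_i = 2.47 + -0.51*i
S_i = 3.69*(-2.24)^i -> [3.69, -8.27, 18.51, -41.47, 92.9]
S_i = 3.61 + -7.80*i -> [3.61, -4.19, -11.99, -19.79, -27.59]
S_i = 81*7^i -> [81, 567, 3969, 27783, 194481]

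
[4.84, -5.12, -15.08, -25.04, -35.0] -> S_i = 4.84 + -9.96*i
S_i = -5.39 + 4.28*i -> [-5.39, -1.11, 3.17, 7.45, 11.73]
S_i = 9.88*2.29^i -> [9.88, 22.63, 51.81, 118.65, 271.71]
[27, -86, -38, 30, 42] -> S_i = Random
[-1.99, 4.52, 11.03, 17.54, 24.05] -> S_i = -1.99 + 6.51*i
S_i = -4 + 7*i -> [-4, 3, 10, 17, 24]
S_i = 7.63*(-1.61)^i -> [7.63, -12.28, 19.78, -31.84, 51.27]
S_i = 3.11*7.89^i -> [3.11, 24.54, 193.6, 1527.54, 12052.26]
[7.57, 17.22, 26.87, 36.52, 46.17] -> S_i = 7.57 + 9.65*i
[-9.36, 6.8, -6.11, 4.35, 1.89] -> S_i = Random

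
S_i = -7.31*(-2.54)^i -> [-7.31, 18.57, -47.16, 119.79, -304.27]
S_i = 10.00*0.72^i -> [10.0, 7.2, 5.18, 3.73, 2.69]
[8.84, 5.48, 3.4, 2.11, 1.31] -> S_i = 8.84*0.62^i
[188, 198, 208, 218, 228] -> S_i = 188 + 10*i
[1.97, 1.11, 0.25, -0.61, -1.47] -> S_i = 1.97 + -0.86*i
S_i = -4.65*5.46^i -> [-4.65, -25.39, -138.62, -756.89, -4132.6]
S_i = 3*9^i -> [3, 27, 243, 2187, 19683]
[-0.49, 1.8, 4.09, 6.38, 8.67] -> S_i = -0.49 + 2.29*i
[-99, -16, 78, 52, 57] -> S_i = Random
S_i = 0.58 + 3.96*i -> [0.58, 4.54, 8.5, 12.46, 16.42]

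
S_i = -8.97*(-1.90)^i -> [-8.97, 17.04, -32.38, 61.53, -116.9]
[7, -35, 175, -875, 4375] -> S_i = 7*-5^i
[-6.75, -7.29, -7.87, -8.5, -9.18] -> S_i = -6.75*1.08^i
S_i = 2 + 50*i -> [2, 52, 102, 152, 202]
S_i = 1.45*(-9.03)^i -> [1.45, -13.09, 118.23, -1067.66, 9640.93]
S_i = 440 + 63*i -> [440, 503, 566, 629, 692]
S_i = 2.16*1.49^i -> [2.16, 3.22, 4.8, 7.15, 10.65]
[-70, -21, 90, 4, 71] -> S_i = Random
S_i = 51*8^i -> [51, 408, 3264, 26112, 208896]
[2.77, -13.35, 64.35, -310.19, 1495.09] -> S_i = 2.77*(-4.82)^i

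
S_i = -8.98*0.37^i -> [-8.98, -3.32, -1.23, -0.45, -0.17]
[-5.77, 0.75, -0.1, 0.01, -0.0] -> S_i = -5.77*(-0.13)^i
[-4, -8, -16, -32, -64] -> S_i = -4*2^i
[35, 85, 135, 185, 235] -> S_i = 35 + 50*i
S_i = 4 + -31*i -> [4, -27, -58, -89, -120]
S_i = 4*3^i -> [4, 12, 36, 108, 324]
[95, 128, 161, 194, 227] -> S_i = 95 + 33*i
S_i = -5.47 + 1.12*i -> [-5.47, -4.35, -3.23, -2.11, -0.99]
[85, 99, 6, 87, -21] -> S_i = Random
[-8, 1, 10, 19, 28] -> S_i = -8 + 9*i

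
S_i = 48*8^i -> [48, 384, 3072, 24576, 196608]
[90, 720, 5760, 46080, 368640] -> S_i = 90*8^i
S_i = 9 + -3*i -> [9, 6, 3, 0, -3]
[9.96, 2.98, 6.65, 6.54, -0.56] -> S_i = Random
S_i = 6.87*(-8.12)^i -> [6.87, -55.78, 452.97, -3678.11, 29866.26]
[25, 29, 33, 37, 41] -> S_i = 25 + 4*i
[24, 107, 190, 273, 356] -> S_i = 24 + 83*i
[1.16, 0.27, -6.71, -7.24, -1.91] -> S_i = Random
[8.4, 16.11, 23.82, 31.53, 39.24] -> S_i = 8.40 + 7.71*i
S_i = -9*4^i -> [-9, -36, -144, -576, -2304]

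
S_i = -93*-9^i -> [-93, 837, -7533, 67797, -610173]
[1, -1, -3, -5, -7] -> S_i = 1 + -2*i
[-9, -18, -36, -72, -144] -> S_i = -9*2^i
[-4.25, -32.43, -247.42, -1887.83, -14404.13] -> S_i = -4.25*7.63^i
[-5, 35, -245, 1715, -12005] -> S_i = -5*-7^i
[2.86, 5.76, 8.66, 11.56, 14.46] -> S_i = 2.86 + 2.90*i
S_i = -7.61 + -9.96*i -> [-7.61, -17.57, -27.53, -37.49, -47.45]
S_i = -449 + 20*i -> [-449, -429, -409, -389, -369]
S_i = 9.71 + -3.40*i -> [9.71, 6.31, 2.91, -0.49, -3.89]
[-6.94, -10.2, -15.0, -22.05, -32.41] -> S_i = -6.94*1.47^i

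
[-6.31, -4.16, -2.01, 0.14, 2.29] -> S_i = -6.31 + 2.15*i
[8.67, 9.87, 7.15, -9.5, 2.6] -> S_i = Random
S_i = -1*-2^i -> [-1, 2, -4, 8, -16]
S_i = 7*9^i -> [7, 63, 567, 5103, 45927]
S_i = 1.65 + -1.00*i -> [1.65, 0.65, -0.35, -1.35, -2.35]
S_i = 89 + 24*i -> [89, 113, 137, 161, 185]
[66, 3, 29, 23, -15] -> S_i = Random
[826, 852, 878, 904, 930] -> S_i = 826 + 26*i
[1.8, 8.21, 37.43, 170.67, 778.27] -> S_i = 1.80*4.56^i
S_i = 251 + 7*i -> [251, 258, 265, 272, 279]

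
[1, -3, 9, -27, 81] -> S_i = 1*-3^i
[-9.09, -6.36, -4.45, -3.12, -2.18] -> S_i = -9.09*0.70^i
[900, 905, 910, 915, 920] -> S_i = 900 + 5*i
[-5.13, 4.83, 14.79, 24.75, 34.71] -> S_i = -5.13 + 9.96*i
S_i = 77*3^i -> [77, 231, 693, 2079, 6237]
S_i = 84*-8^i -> [84, -672, 5376, -43008, 344064]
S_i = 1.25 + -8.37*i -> [1.25, -7.12, -15.49, -23.86, -32.23]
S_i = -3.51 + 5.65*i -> [-3.51, 2.14, 7.79, 13.44, 19.09]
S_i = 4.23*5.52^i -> [4.23, 23.35, 128.89, 711.47, 3927.32]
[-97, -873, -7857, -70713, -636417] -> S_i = -97*9^i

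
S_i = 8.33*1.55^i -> [8.33, 12.91, 20.01, 31.02, 48.08]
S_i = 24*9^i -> [24, 216, 1944, 17496, 157464]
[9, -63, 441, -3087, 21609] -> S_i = 9*-7^i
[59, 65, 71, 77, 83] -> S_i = 59 + 6*i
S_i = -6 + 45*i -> [-6, 39, 84, 129, 174]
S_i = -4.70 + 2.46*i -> [-4.7, -2.24, 0.22, 2.68, 5.14]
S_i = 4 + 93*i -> [4, 97, 190, 283, 376]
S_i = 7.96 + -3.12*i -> [7.96, 4.84, 1.72, -1.4, -4.52]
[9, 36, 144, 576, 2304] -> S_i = 9*4^i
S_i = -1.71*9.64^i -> [-1.71, -16.48, -158.91, -1531.89, -14767.41]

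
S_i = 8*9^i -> [8, 72, 648, 5832, 52488]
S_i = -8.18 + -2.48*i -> [-8.18, -10.66, -13.14, -15.62, -18.1]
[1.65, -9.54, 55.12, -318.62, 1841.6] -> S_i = 1.65*(-5.78)^i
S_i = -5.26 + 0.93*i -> [-5.26, -4.33, -3.4, -2.47, -1.54]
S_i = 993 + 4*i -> [993, 997, 1001, 1005, 1009]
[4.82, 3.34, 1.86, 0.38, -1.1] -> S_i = 4.82 + -1.48*i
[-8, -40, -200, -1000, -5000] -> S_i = -8*5^i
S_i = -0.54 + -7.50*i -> [-0.54, -8.04, -15.54, -23.04, -30.54]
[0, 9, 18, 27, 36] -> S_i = 0 + 9*i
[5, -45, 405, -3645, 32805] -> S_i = 5*-9^i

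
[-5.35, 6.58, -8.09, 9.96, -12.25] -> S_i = -5.35*(-1.23)^i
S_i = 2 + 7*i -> [2, 9, 16, 23, 30]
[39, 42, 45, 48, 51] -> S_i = 39 + 3*i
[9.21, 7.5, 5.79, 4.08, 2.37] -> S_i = 9.21 + -1.71*i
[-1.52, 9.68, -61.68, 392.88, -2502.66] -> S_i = -1.52*(-6.37)^i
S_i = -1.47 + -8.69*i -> [-1.47, -10.16, -18.85, -27.54, -36.23]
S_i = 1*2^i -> [1, 2, 4, 8, 16]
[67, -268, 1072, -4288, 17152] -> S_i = 67*-4^i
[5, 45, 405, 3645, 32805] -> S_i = 5*9^i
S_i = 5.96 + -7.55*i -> [5.96, -1.59, -9.14, -16.69, -24.24]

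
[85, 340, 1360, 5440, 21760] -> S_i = 85*4^i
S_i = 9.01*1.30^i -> [9.01, 11.71, 15.23, 19.79, 25.73]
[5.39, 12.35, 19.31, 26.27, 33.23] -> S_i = 5.39 + 6.96*i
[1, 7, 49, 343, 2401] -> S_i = 1*7^i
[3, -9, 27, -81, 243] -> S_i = 3*-3^i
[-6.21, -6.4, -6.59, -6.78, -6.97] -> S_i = -6.21 + -0.19*i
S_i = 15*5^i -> [15, 75, 375, 1875, 9375]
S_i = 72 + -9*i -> [72, 63, 54, 45, 36]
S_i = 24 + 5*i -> [24, 29, 34, 39, 44]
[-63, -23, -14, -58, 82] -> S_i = Random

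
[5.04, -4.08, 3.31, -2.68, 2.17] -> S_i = 5.04*(-0.81)^i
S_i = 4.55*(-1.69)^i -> [4.55, -7.69, 13.0, -21.96, 37.12]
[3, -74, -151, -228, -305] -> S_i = 3 + -77*i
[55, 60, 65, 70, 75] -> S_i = 55 + 5*i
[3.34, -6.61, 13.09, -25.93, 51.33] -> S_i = 3.34*(-1.98)^i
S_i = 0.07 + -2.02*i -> [0.07, -1.95, -3.97, -5.99, -8.01]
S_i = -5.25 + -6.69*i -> [-5.25, -11.94, -18.63, -25.32, -32.01]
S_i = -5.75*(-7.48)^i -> [-5.75, 43.01, -321.71, 2406.43, -18000.07]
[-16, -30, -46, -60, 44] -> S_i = Random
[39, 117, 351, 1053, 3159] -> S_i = 39*3^i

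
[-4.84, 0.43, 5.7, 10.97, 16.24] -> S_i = -4.84 + 5.27*i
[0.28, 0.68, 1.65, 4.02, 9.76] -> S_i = 0.28*2.43^i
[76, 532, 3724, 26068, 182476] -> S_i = 76*7^i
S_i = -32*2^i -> [-32, -64, -128, -256, -512]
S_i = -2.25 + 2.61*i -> [-2.25, 0.36, 2.97, 5.58, 8.19]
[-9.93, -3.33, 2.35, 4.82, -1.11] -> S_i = Random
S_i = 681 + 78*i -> [681, 759, 837, 915, 993]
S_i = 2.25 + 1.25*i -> [2.25, 3.5, 4.75, 6.0, 7.25]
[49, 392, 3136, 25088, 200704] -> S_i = 49*8^i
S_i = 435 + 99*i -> [435, 534, 633, 732, 831]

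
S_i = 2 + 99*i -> [2, 101, 200, 299, 398]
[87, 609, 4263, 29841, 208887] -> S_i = 87*7^i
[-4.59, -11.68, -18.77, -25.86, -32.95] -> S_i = -4.59 + -7.09*i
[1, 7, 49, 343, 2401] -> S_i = 1*7^i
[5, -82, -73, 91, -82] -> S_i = Random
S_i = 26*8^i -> [26, 208, 1664, 13312, 106496]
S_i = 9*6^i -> [9, 54, 324, 1944, 11664]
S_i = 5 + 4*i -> [5, 9, 13, 17, 21]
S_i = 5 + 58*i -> [5, 63, 121, 179, 237]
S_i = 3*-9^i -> [3, -27, 243, -2187, 19683]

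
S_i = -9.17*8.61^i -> [-9.17, -78.95, -679.79, -5853.0, -50394.36]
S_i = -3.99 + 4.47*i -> [-3.99, 0.48, 4.95, 9.42, 13.89]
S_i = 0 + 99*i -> [0, 99, 198, 297, 396]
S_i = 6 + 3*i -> [6, 9, 12, 15, 18]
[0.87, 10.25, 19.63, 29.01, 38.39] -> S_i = 0.87 + 9.38*i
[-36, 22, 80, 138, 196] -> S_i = -36 + 58*i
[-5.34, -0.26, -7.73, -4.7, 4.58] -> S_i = Random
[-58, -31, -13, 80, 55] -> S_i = Random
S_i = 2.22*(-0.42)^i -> [2.22, -0.93, 0.39, -0.16, 0.07]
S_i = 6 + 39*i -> [6, 45, 84, 123, 162]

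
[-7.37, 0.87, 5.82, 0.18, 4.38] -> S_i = Random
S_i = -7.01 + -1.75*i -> [-7.01, -8.76, -10.51, -12.26, -14.01]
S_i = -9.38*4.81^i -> [-9.38, -45.12, -217.02, -1043.85, -5020.92]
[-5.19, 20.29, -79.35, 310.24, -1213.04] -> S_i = -5.19*(-3.91)^i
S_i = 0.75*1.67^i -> [0.75, 1.25, 2.09, 3.49, 5.83]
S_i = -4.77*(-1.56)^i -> [-4.77, 7.44, -11.61, 18.11, -28.25]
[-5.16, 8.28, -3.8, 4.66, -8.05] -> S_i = Random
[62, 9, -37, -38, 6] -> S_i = Random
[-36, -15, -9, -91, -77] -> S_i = Random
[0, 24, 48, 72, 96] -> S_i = 0 + 24*i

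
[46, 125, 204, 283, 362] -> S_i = 46 + 79*i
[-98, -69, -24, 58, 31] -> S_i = Random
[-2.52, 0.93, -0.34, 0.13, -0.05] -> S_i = -2.52*(-0.37)^i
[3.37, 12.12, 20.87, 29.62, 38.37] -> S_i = 3.37 + 8.75*i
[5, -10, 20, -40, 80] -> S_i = 5*-2^i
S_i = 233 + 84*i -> [233, 317, 401, 485, 569]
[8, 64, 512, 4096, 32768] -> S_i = 8*8^i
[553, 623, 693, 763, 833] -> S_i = 553 + 70*i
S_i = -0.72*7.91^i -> [-0.72, -5.7, -45.05, -356.34, -2818.63]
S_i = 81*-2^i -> [81, -162, 324, -648, 1296]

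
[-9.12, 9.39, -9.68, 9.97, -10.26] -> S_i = -9.12*(-1.03)^i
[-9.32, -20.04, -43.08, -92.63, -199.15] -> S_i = -9.32*2.15^i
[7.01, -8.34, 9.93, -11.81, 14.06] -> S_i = 7.01*(-1.19)^i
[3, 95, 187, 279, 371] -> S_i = 3 + 92*i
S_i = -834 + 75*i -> [-834, -759, -684, -609, -534]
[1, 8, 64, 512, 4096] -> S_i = 1*8^i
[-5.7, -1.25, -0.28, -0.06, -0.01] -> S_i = -5.70*0.22^i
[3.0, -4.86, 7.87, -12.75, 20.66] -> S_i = 3.00*(-1.62)^i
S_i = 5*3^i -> [5, 15, 45, 135, 405]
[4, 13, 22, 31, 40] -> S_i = 4 + 9*i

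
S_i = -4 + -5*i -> [-4, -9, -14, -19, -24]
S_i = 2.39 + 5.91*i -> [2.39, 8.3, 14.21, 20.12, 26.03]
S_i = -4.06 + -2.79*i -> [-4.06, -6.85, -9.64, -12.43, -15.22]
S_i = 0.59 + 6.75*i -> [0.59, 7.34, 14.09, 20.84, 27.59]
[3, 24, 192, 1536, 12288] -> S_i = 3*8^i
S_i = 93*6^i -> [93, 558, 3348, 20088, 120528]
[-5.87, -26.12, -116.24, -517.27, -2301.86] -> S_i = -5.87*4.45^i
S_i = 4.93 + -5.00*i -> [4.93, -0.07, -5.07, -10.07, -15.07]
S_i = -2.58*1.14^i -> [-2.58, -2.94, -3.35, -3.82, -4.36]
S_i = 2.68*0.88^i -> [2.68, 2.36, 2.08, 1.83, 1.61]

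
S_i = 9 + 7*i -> [9, 16, 23, 30, 37]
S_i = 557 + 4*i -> [557, 561, 565, 569, 573]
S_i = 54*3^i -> [54, 162, 486, 1458, 4374]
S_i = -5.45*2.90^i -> [-5.45, -15.8, -45.83, -132.92, -385.47]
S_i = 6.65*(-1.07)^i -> [6.65, -7.12, 7.61, -8.15, 8.72]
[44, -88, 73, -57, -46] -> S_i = Random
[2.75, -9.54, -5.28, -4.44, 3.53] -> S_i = Random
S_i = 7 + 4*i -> [7, 11, 15, 19, 23]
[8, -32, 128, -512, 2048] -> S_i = 8*-4^i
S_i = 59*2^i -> [59, 118, 236, 472, 944]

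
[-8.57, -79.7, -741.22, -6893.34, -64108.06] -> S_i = -8.57*9.30^i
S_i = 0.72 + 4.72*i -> [0.72, 5.44, 10.16, 14.88, 19.6]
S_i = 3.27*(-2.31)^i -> [3.27, -7.55, 17.45, -40.31, 93.11]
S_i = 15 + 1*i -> [15, 16, 17, 18, 19]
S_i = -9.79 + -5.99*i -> [-9.79, -15.78, -21.77, -27.76, -33.75]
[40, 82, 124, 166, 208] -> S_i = 40 + 42*i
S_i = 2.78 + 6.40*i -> [2.78, 9.18, 15.58, 21.98, 28.38]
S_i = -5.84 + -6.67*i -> [-5.84, -12.51, -19.18, -25.85, -32.52]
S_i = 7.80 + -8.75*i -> [7.8, -0.95, -9.7, -18.45, -27.2]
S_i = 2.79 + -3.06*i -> [2.79, -0.27, -3.33, -6.39, -9.45]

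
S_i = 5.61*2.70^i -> [5.61, 15.15, 40.9, 110.42, 298.14]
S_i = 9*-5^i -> [9, -45, 225, -1125, 5625]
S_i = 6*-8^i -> [6, -48, 384, -3072, 24576]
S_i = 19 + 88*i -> [19, 107, 195, 283, 371]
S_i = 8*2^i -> [8, 16, 32, 64, 128]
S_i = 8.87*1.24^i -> [8.87, 11.0, 13.64, 16.91, 20.97]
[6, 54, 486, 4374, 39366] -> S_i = 6*9^i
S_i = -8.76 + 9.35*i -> [-8.76, 0.59, 9.94, 19.29, 28.64]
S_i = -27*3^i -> [-27, -81, -243, -729, -2187]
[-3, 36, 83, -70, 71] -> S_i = Random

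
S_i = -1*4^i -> [-1, -4, -16, -64, -256]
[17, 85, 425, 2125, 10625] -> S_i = 17*5^i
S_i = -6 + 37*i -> [-6, 31, 68, 105, 142]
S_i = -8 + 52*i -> [-8, 44, 96, 148, 200]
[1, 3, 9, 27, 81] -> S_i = 1*3^i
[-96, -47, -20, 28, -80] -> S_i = Random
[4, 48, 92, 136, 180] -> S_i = 4 + 44*i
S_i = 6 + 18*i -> [6, 24, 42, 60, 78]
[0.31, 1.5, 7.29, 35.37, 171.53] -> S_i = 0.31*4.85^i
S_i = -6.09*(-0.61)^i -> [-6.09, 3.71, -2.27, 1.38, -0.84]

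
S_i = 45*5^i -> [45, 225, 1125, 5625, 28125]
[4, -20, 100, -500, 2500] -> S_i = 4*-5^i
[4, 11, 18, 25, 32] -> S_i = 4 + 7*i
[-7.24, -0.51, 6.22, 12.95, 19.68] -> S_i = -7.24 + 6.73*i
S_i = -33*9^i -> [-33, -297, -2673, -24057, -216513]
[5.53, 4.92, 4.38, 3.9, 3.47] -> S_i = 5.53*0.89^i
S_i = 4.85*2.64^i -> [4.85, 12.8, 33.8, 89.24, 235.59]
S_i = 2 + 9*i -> [2, 11, 20, 29, 38]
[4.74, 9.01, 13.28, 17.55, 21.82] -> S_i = 4.74 + 4.27*i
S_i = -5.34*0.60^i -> [-5.34, -3.2, -1.92, -1.15, -0.69]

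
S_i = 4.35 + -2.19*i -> [4.35, 2.16, -0.03, -2.22, -4.41]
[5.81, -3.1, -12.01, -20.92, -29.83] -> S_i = 5.81 + -8.91*i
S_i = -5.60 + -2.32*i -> [-5.6, -7.92, -10.24, -12.56, -14.88]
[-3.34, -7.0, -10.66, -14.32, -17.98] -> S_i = -3.34 + -3.66*i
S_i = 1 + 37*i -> [1, 38, 75, 112, 149]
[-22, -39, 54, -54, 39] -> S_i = Random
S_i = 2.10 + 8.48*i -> [2.1, 10.58, 19.06, 27.54, 36.02]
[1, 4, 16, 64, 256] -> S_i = 1*4^i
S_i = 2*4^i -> [2, 8, 32, 128, 512]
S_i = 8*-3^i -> [8, -24, 72, -216, 648]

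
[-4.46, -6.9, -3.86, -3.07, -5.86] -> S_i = Random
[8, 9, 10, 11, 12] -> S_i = 8 + 1*i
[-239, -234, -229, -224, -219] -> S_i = -239 + 5*i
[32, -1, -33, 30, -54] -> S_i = Random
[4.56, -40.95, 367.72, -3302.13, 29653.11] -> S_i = 4.56*(-8.98)^i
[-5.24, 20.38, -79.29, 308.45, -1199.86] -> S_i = -5.24*(-3.89)^i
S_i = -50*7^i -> [-50, -350, -2450, -17150, -120050]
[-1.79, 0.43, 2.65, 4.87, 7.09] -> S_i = -1.79 + 2.22*i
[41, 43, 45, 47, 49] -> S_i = 41 + 2*i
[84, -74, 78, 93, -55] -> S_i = Random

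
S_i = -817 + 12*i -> [-817, -805, -793, -781, -769]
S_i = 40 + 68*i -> [40, 108, 176, 244, 312]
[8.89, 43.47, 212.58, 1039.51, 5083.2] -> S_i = 8.89*4.89^i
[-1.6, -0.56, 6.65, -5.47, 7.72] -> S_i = Random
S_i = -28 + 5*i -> [-28, -23, -18, -13, -8]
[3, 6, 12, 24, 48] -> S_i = 3*2^i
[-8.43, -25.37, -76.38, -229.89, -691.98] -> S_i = -8.43*3.01^i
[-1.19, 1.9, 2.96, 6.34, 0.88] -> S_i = Random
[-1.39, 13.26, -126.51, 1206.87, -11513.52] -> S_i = -1.39*(-9.54)^i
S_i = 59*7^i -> [59, 413, 2891, 20237, 141659]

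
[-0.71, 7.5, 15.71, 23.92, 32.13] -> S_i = -0.71 + 8.21*i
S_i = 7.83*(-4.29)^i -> [7.83, -33.59, 144.1, -618.21, 2652.11]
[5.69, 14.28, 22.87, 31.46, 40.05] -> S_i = 5.69 + 8.59*i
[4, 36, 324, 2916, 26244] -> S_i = 4*9^i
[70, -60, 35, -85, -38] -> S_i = Random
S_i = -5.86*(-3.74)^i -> [-5.86, 21.92, -81.97, 306.56, -1146.53]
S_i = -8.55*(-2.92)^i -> [-8.55, 24.97, -72.9, 212.87, -621.58]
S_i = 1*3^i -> [1, 3, 9, 27, 81]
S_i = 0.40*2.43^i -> [0.4, 0.97, 2.36, 5.74, 13.95]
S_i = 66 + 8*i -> [66, 74, 82, 90, 98]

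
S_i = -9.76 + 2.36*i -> [-9.76, -7.4, -5.04, -2.68, -0.32]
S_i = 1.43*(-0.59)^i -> [1.43, -0.84, 0.5, -0.29, 0.17]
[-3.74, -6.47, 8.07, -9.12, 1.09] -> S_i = Random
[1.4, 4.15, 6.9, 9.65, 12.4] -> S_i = 1.40 + 2.75*i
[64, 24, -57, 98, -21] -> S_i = Random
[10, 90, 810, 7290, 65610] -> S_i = 10*9^i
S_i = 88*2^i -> [88, 176, 352, 704, 1408]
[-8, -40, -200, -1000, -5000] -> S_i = -8*5^i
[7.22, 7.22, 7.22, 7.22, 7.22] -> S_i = 7.22*1.00^i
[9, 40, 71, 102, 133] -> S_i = 9 + 31*i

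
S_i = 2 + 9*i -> [2, 11, 20, 29, 38]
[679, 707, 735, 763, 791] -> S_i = 679 + 28*i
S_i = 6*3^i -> [6, 18, 54, 162, 486]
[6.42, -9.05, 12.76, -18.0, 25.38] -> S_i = 6.42*(-1.41)^i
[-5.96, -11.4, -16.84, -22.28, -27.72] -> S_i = -5.96 + -5.44*i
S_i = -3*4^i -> [-3, -12, -48, -192, -768]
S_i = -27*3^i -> [-27, -81, -243, -729, -2187]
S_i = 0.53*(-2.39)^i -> [0.53, -1.27, 3.03, -7.24, 17.29]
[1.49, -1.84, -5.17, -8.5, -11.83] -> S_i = 1.49 + -3.33*i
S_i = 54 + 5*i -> [54, 59, 64, 69, 74]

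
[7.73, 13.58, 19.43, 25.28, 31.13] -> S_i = 7.73 + 5.85*i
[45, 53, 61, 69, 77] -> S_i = 45 + 8*i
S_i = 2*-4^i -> [2, -8, 32, -128, 512]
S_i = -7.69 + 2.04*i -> [-7.69, -5.65, -3.61, -1.57, 0.47]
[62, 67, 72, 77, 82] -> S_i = 62 + 5*i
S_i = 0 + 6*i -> [0, 6, 12, 18, 24]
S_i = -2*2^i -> [-2, -4, -8, -16, -32]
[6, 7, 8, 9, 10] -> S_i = 6 + 1*i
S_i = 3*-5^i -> [3, -15, 75, -375, 1875]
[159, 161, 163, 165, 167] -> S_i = 159 + 2*i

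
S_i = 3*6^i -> [3, 18, 108, 648, 3888]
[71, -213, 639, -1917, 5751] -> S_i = 71*-3^i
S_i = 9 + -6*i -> [9, 3, -3, -9, -15]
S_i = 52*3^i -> [52, 156, 468, 1404, 4212]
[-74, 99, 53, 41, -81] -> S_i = Random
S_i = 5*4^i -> [5, 20, 80, 320, 1280]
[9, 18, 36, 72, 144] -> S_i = 9*2^i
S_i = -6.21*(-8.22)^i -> [-6.21, 51.05, -419.6, 3449.11, -28351.68]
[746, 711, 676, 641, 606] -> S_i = 746 + -35*i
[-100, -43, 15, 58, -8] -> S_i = Random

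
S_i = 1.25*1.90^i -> [1.25, 2.38, 4.51, 8.57, 16.29]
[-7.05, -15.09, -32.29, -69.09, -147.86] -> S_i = -7.05*2.14^i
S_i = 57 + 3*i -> [57, 60, 63, 66, 69]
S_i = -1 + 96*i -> [-1, 95, 191, 287, 383]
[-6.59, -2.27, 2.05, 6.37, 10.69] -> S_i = -6.59 + 4.32*i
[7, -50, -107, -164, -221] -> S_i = 7 + -57*i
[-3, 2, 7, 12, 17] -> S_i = -3 + 5*i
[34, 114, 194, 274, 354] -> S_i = 34 + 80*i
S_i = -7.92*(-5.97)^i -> [-7.92, 47.28, -282.28, 1685.19, -10060.57]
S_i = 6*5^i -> [6, 30, 150, 750, 3750]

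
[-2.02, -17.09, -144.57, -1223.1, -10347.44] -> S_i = -2.02*8.46^i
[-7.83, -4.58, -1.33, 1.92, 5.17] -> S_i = -7.83 + 3.25*i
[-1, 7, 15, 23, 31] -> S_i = -1 + 8*i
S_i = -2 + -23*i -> [-2, -25, -48, -71, -94]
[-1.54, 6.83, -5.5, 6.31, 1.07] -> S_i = Random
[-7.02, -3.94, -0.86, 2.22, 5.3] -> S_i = -7.02 + 3.08*i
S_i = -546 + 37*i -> [-546, -509, -472, -435, -398]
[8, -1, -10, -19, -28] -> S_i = 8 + -9*i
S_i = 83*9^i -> [83, 747, 6723, 60507, 544563]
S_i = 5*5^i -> [5, 25, 125, 625, 3125]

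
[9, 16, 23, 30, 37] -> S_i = 9 + 7*i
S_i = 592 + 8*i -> [592, 600, 608, 616, 624]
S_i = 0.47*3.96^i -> [0.47, 1.86, 7.37, 29.19, 115.58]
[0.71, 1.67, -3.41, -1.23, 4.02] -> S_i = Random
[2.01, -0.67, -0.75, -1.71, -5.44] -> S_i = Random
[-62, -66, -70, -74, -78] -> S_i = -62 + -4*i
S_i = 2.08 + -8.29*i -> [2.08, -6.21, -14.5, -22.79, -31.08]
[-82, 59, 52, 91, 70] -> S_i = Random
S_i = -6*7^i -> [-6, -42, -294, -2058, -14406]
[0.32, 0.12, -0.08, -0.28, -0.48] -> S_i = 0.32 + -0.20*i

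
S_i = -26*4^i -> [-26, -104, -416, -1664, -6656]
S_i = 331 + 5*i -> [331, 336, 341, 346, 351]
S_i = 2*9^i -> [2, 18, 162, 1458, 13122]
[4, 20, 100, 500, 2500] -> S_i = 4*5^i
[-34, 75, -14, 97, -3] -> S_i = Random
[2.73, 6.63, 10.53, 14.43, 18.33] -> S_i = 2.73 + 3.90*i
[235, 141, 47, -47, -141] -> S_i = 235 + -94*i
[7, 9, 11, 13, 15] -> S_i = 7 + 2*i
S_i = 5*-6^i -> [5, -30, 180, -1080, 6480]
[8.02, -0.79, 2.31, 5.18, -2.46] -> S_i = Random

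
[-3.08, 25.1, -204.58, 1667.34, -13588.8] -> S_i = -3.08*(-8.15)^i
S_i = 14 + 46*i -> [14, 60, 106, 152, 198]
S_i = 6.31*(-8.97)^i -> [6.31, -56.6, 507.71, -4554.14, 40850.67]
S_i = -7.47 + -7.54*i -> [-7.47, -15.01, -22.55, -30.09, -37.63]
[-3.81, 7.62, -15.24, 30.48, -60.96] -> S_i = -3.81*(-2.00)^i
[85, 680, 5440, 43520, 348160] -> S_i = 85*8^i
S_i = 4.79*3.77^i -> [4.79, 18.06, 68.08, 256.66, 967.61]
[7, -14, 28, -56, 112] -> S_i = 7*-2^i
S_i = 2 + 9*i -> [2, 11, 20, 29, 38]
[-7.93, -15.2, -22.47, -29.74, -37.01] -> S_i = -7.93 + -7.27*i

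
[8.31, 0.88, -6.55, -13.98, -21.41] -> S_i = 8.31 + -7.43*i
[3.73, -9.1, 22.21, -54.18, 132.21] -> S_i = 3.73*(-2.44)^i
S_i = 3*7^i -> [3, 21, 147, 1029, 7203]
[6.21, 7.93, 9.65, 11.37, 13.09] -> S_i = 6.21 + 1.72*i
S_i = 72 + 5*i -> [72, 77, 82, 87, 92]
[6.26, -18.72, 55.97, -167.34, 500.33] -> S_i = 6.26*(-2.99)^i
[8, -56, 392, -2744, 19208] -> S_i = 8*-7^i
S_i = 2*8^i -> [2, 16, 128, 1024, 8192]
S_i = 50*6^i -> [50, 300, 1800, 10800, 64800]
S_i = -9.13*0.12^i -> [-9.13, -1.1, -0.13, -0.02, -0.0]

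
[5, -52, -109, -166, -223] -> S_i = 5 + -57*i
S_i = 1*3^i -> [1, 3, 9, 27, 81]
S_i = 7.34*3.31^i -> [7.34, 24.3, 80.42, 266.18, 881.07]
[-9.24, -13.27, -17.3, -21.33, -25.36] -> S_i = -9.24 + -4.03*i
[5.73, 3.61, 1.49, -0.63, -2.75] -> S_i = 5.73 + -2.12*i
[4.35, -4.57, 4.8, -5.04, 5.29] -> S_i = 4.35*(-1.05)^i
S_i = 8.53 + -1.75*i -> [8.53, 6.78, 5.03, 3.28, 1.53]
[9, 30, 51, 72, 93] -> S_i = 9 + 21*i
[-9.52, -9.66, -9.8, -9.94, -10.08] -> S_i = -9.52 + -0.14*i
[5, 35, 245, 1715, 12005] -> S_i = 5*7^i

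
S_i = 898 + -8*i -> [898, 890, 882, 874, 866]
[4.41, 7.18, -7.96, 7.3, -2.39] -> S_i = Random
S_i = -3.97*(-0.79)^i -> [-3.97, 3.14, -2.48, 1.96, -1.55]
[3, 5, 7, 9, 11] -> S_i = 3 + 2*i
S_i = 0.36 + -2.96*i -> [0.36, -2.6, -5.56, -8.52, -11.48]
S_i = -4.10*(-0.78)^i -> [-4.1, 3.2, -2.49, 1.95, -1.52]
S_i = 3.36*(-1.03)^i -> [3.36, -3.46, 3.56, -3.67, 3.78]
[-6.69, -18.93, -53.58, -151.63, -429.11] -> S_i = -6.69*2.83^i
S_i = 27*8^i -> [27, 216, 1728, 13824, 110592]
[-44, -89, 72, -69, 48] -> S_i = Random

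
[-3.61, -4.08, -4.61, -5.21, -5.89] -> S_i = -3.61*1.13^i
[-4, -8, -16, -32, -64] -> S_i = -4*2^i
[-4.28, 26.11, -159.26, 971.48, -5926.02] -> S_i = -4.28*(-6.10)^i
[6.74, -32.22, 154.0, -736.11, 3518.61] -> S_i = 6.74*(-4.78)^i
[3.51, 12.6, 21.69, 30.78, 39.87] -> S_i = 3.51 + 9.09*i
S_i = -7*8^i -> [-7, -56, -448, -3584, -28672]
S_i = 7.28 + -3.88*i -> [7.28, 3.4, -0.48, -4.36, -8.24]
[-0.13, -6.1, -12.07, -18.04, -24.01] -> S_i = -0.13 + -5.97*i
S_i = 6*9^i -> [6, 54, 486, 4374, 39366]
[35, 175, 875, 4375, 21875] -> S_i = 35*5^i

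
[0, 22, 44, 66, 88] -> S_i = 0 + 22*i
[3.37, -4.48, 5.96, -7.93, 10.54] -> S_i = 3.37*(-1.33)^i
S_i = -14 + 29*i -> [-14, 15, 44, 73, 102]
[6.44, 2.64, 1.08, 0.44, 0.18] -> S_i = 6.44*0.41^i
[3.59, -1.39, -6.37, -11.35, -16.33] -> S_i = 3.59 + -4.98*i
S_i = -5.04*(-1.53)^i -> [-5.04, 7.71, -11.8, 18.05, -27.62]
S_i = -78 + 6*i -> [-78, -72, -66, -60, -54]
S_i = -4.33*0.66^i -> [-4.33, -2.86, -1.89, -1.24, -0.82]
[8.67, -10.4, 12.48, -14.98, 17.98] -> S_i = 8.67*(-1.20)^i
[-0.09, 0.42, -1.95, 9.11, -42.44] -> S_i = -0.09*(-4.66)^i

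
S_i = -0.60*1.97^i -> [-0.6, -1.18, -2.33, -4.59, -9.04]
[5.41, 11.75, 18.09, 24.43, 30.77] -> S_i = 5.41 + 6.34*i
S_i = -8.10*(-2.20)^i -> [-8.1, 17.82, -39.2, 86.25, -189.75]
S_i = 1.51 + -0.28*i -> [1.51, 1.23, 0.95, 0.67, 0.39]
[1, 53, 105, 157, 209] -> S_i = 1 + 52*i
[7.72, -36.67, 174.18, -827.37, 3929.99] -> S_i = 7.72*(-4.75)^i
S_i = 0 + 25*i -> [0, 25, 50, 75, 100]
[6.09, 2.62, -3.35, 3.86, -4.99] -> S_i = Random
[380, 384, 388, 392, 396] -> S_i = 380 + 4*i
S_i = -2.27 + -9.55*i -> [-2.27, -11.82, -21.37, -30.92, -40.47]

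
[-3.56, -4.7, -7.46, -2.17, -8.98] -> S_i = Random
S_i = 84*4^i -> [84, 336, 1344, 5376, 21504]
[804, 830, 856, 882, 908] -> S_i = 804 + 26*i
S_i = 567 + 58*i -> [567, 625, 683, 741, 799]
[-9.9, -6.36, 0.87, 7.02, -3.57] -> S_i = Random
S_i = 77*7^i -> [77, 539, 3773, 26411, 184877]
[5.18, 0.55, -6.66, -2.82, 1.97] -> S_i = Random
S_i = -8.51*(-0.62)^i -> [-8.51, 5.28, -3.27, 2.03, -1.26]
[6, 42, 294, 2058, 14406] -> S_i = 6*7^i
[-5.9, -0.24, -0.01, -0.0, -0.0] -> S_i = -5.90*0.04^i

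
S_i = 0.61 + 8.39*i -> [0.61, 9.0, 17.39, 25.78, 34.17]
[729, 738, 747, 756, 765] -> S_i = 729 + 9*i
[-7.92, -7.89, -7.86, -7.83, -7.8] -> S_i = -7.92 + 0.03*i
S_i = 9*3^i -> [9, 27, 81, 243, 729]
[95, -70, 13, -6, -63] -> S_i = Random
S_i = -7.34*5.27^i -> [-7.34, -38.68, -203.85, -1074.31, -5661.59]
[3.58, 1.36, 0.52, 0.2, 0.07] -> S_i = 3.58*0.38^i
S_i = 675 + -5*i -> [675, 670, 665, 660, 655]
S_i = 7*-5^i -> [7, -35, 175, -875, 4375]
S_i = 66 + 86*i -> [66, 152, 238, 324, 410]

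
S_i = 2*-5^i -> [2, -10, 50, -250, 1250]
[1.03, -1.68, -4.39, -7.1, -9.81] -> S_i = 1.03 + -2.71*i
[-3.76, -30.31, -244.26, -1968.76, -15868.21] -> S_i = -3.76*8.06^i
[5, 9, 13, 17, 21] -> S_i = 5 + 4*i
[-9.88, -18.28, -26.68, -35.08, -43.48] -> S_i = -9.88 + -8.40*i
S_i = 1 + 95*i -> [1, 96, 191, 286, 381]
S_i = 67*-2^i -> [67, -134, 268, -536, 1072]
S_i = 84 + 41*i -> [84, 125, 166, 207, 248]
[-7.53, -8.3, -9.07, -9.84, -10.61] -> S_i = -7.53 + -0.77*i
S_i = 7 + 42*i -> [7, 49, 91, 133, 175]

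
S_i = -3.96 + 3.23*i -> [-3.96, -0.73, 2.5, 5.73, 8.96]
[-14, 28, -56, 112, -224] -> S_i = -14*-2^i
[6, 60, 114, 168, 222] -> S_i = 6 + 54*i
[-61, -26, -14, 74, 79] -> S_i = Random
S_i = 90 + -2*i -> [90, 88, 86, 84, 82]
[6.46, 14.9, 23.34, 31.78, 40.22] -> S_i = 6.46 + 8.44*i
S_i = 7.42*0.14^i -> [7.42, 1.04, 0.15, 0.02, 0.0]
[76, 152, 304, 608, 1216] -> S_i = 76*2^i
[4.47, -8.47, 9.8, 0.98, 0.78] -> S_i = Random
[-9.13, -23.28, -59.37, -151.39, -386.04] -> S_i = -9.13*2.55^i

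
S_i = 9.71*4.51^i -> [9.71, 43.79, 197.5, 890.74, 4017.22]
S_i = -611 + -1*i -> [-611, -612, -613, -614, -615]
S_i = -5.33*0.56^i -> [-5.33, -2.98, -1.67, -0.94, -0.52]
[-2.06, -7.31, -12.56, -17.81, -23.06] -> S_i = -2.06 + -5.25*i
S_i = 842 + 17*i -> [842, 859, 876, 893, 910]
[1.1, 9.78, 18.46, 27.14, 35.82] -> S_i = 1.10 + 8.68*i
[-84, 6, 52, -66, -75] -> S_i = Random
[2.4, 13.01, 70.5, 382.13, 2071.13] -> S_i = 2.40*5.42^i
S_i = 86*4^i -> [86, 344, 1376, 5504, 22016]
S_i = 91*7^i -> [91, 637, 4459, 31213, 218491]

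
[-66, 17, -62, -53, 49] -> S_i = Random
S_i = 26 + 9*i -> [26, 35, 44, 53, 62]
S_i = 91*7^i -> [91, 637, 4459, 31213, 218491]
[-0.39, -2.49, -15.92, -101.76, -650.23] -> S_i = -0.39*6.39^i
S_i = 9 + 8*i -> [9, 17, 25, 33, 41]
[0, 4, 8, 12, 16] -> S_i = 0 + 4*i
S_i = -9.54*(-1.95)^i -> [-9.54, 18.6, -36.28, 70.74, -137.94]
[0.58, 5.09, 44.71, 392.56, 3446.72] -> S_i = 0.58*8.78^i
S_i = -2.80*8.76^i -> [-2.8, -24.53, -214.87, -1882.22, -16488.25]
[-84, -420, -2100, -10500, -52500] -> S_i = -84*5^i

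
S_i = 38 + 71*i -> [38, 109, 180, 251, 322]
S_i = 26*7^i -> [26, 182, 1274, 8918, 62426]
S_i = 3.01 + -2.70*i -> [3.01, 0.31, -2.39, -5.09, -7.79]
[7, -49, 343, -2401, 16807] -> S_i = 7*-7^i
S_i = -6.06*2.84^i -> [-6.06, -17.21, -48.88, -138.81, -394.23]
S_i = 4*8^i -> [4, 32, 256, 2048, 16384]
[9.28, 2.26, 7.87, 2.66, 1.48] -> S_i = Random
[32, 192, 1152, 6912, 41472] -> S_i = 32*6^i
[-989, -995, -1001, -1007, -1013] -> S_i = -989 + -6*i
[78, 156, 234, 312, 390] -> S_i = 78 + 78*i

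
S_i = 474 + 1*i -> [474, 475, 476, 477, 478]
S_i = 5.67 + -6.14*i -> [5.67, -0.47, -6.61, -12.75, -18.89]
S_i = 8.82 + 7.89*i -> [8.82, 16.71, 24.6, 32.49, 40.38]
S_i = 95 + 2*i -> [95, 97, 99, 101, 103]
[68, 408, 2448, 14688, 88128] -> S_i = 68*6^i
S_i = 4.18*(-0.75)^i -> [4.18, -3.14, 2.35, -1.76, 1.32]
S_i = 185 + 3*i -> [185, 188, 191, 194, 197]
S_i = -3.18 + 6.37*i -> [-3.18, 3.19, 9.56, 15.93, 22.3]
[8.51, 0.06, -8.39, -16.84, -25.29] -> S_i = 8.51 + -8.45*i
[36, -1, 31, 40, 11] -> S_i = Random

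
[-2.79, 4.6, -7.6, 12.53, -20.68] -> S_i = -2.79*(-1.65)^i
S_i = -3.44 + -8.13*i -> [-3.44, -11.57, -19.7, -27.83, -35.96]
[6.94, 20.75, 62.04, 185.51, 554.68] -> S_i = 6.94*2.99^i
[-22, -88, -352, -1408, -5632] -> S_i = -22*4^i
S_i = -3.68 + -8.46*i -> [-3.68, -12.14, -20.6, -29.06, -37.52]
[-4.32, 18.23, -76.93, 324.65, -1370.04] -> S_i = -4.32*(-4.22)^i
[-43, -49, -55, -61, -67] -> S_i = -43 + -6*i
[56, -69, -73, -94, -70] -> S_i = Random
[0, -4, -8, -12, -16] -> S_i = 0 + -4*i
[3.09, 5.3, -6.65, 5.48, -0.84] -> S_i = Random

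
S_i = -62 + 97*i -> [-62, 35, 132, 229, 326]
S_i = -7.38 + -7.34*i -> [-7.38, -14.72, -22.06, -29.4, -36.74]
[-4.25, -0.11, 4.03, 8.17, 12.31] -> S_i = -4.25 + 4.14*i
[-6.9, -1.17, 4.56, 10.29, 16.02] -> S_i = -6.90 + 5.73*i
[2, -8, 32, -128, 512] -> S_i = 2*-4^i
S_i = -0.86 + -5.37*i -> [-0.86, -6.23, -11.6, -16.97, -22.34]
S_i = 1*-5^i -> [1, -5, 25, -125, 625]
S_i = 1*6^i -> [1, 6, 36, 216, 1296]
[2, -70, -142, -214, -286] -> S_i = 2 + -72*i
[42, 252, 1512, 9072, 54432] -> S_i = 42*6^i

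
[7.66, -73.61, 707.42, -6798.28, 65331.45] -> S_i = 7.66*(-9.61)^i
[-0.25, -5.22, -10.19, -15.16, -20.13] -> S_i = -0.25 + -4.97*i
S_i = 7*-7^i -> [7, -49, 343, -2401, 16807]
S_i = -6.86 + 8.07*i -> [-6.86, 1.21, 9.28, 17.35, 25.42]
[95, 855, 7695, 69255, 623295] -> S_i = 95*9^i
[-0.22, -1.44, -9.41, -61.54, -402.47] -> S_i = -0.22*6.54^i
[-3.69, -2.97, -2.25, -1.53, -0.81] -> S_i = -3.69 + 0.72*i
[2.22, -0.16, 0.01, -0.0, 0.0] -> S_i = 2.22*(-0.07)^i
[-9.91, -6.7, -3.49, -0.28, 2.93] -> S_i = -9.91 + 3.21*i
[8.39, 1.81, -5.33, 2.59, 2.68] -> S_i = Random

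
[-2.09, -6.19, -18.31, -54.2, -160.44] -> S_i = -2.09*2.96^i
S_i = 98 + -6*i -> [98, 92, 86, 80, 74]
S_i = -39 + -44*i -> [-39, -83, -127, -171, -215]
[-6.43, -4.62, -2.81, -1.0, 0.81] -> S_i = -6.43 + 1.81*i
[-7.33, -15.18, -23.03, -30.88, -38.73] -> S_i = -7.33 + -7.85*i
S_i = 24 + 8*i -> [24, 32, 40, 48, 56]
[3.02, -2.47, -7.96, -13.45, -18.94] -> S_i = 3.02 + -5.49*i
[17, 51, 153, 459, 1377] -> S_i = 17*3^i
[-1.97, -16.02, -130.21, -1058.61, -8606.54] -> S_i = -1.97*8.13^i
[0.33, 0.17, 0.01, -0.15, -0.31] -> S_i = 0.33 + -0.16*i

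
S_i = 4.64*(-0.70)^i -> [4.64, -3.25, 2.27, -1.59, 1.11]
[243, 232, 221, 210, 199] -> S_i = 243 + -11*i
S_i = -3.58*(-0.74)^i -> [-3.58, 2.65, -1.96, 1.45, -1.07]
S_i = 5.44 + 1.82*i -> [5.44, 7.26, 9.08, 10.9, 12.72]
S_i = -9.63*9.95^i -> [-9.63, -95.82, -953.39, -9486.27, -94388.4]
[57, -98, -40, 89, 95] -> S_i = Random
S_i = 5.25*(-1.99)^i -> [5.25, -10.45, 20.79, -41.37, 82.33]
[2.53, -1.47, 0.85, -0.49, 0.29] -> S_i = 2.53*(-0.58)^i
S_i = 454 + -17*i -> [454, 437, 420, 403, 386]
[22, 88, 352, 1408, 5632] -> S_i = 22*4^i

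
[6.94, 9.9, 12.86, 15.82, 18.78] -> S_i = 6.94 + 2.96*i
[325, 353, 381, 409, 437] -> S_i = 325 + 28*i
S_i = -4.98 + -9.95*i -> [-4.98, -14.93, -24.88, -34.83, -44.78]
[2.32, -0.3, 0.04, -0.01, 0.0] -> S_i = 2.32*(-0.13)^i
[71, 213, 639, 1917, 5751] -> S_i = 71*3^i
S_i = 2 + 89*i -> [2, 91, 180, 269, 358]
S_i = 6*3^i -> [6, 18, 54, 162, 486]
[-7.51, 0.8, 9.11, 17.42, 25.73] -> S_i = -7.51 + 8.31*i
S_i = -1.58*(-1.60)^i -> [-1.58, 2.53, -4.04, 6.47, -10.35]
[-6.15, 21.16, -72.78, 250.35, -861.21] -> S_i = -6.15*(-3.44)^i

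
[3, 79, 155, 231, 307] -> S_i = 3 + 76*i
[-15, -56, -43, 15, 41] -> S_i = Random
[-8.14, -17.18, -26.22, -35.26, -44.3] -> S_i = -8.14 + -9.04*i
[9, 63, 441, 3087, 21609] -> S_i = 9*7^i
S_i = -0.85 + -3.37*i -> [-0.85, -4.22, -7.59, -10.96, -14.33]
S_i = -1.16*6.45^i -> [-1.16, -7.48, -48.26, -311.27, -2007.69]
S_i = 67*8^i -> [67, 536, 4288, 34304, 274432]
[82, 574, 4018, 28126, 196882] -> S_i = 82*7^i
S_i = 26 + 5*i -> [26, 31, 36, 41, 46]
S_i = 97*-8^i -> [97, -776, 6208, -49664, 397312]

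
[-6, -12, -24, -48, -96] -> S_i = -6*2^i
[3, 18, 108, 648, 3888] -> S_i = 3*6^i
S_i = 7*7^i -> [7, 49, 343, 2401, 16807]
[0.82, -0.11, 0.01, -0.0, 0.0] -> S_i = 0.82*(-0.13)^i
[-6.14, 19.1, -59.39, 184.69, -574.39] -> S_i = -6.14*(-3.11)^i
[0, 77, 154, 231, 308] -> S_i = 0 + 77*i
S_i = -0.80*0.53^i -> [-0.8, -0.42, -0.22, -0.12, -0.06]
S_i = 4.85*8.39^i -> [4.85, 40.69, 341.4, 2864.36, 24031.98]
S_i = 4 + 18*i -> [4, 22, 40, 58, 76]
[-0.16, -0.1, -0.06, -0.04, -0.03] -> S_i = -0.16*0.63^i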